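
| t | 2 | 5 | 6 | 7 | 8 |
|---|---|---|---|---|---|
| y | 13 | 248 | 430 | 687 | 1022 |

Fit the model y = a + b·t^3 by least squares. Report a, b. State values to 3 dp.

a = -2.453, b = 2.004

With design matrix A, AᵀA = [[5, 1204]; [1204, 442138]] and Aᵀy = [2400, 882889]ᵀ.
det = 5·442138 − 1204² = 761074.
a = (2400·442138 − 1204·882889)/761074 = -933578/380537; b = (5·882889 − 1204·2400)/761074 = 1524845/761074.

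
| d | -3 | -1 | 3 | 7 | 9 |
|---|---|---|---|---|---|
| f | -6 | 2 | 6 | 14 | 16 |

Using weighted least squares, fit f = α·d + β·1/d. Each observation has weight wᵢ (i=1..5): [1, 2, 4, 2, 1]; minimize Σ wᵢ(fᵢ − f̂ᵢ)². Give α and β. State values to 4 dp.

From the data, Σwᵢ·d·d = 226, Σwᵢ·d·1/d = 10, Σwᵢ·1/d·1/d = 10354/3969.
And Σwᵢ·d·f = 426, Σwᵢ·1/d·f = 106/9.
Δ = 226·(10354/3969) − 10² = 1943104/3969.
α = (426·(10354/3969) − 10·(106/9))/(1943104/3969) = 246459/121444; β = (226·(106/9) − 10·426)/(1943104/3969) = -396459/121444.

α = 2.0294, β = -3.2645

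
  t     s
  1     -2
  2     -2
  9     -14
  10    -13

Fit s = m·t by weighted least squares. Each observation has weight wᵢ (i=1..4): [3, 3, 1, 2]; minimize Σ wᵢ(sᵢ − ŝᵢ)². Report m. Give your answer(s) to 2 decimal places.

From the data, Σwᵢ·t·t = 296.
For AᵀWs: Σwᵢ·t·s = -404.
Normal equations: [[296]]·[m]ᵀ = [-404]ᵀ.
Hence m = -404 / 296 ≈ -1.36486.

m = -1.36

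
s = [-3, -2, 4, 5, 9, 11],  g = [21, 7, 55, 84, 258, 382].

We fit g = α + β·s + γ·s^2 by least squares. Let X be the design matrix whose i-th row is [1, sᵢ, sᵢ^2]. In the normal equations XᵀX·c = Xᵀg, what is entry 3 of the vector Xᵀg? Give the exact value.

70317

Entry 3 ↔ basis s^2, so (Xᵀg)_{3} = Σᵢ (s^2)·gᵢ = (9)·(21) + (4)·(7) + (16)·(55) + (25)·(84) + (81)·(258) + (121)·(382) = 70317.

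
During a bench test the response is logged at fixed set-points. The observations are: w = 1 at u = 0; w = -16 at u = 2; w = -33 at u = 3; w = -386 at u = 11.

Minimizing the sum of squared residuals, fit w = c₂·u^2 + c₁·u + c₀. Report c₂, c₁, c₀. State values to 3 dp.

c₂ = -2.977, c₁ = -2.431, c₀ = 0.951

With design matrix A, AᵀA = [[14738, 1366, 134]; [1366, 134, 16]; [134, 16, 4]] and Aᵀw = [-47067, -4377, -434]ᵀ.
Inverting the 3×3 Gram matrix, [c₂, c₁, c₀]ᵀ = [-2831/951, -23123/9510, 1507/1585]ᵀ.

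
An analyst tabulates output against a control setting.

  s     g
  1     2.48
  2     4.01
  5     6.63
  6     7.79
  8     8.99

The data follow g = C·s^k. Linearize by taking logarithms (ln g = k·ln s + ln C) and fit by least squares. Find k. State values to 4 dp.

Linearized form: ln g = k·ln s + ln C. From the 5 transformed points,
Σln s = 6.1738, Σ(ln s)² = 10.6052, Σln g = 8.4376, Σln s·ln g = 12.2519.
Equations: 10.6052·k + 6.1738·ln C = 12.2519;  6.1738·k + 5·ln C = 8.4376.
Slope k = (n·Σln s·ln g − Σln s·Σln g)/(n·Σ(ln s)² − (Σln s)²) = (5·12.2519 − 6.1738·8.4376)/14.9105 = 0.61485; ln C = (Σln g − k·Σln s)/n = 0.92833.

k = 0.6149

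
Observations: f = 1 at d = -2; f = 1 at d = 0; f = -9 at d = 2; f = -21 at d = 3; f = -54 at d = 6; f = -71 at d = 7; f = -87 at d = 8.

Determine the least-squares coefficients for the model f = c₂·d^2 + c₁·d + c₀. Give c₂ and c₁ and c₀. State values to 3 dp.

c₂ = -0.972, c₁ = -3.141, c₀ = -0.460

Forming AᵀA = [[7906, 1098, 166]; [1098, 166, 24]; [166, 24, 7]] and Aᵀf = [-11212, -1600, -240]ᵀ gives AᵀA·[c₂, c₁, c₀]ᵀ = Aᵀf.
Solving the 3×3 system (Gaussian elimination) gives c₂ = -44759/46032, c₁ = -48189/15344, c₀ = -1511/3288.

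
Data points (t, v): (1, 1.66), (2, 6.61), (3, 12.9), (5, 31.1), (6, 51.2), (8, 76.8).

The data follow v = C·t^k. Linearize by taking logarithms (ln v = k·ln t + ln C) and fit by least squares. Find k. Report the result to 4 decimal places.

Let Y = ln v. Fitting Y = k·ln t + ln C by least squares:
Σln t = 7.2724, Σ(ln t)² = 11.8122, Σln v = 16.6668, Σln t·ln v = 25.7296.
Equations: 11.8122·k + 7.2724·ln C = 25.7296;  7.2724·k + 6·ln C = 16.6668.
Δ = 11.8122·6 − (7.2724)² = 17.9853; k = (25.7296·6 − 7.2724·16.6668)/17.9853 = 1.84430, ln C = (11.8122·16.6668 − 7.2724·25.7296)/17.9853 = 0.54238.

k = 1.8443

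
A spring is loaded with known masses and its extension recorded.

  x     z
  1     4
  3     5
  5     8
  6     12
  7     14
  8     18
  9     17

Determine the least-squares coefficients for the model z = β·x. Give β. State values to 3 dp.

β = 1.985

From the data, Σx·x = 265.
Moment sums: Σx·z = 526.
So AᵀA·[β]ᵀ = Aᵀz: [[265]]·[β]ᵀ = [526]ᵀ.
β = 526/265 = 1.98491.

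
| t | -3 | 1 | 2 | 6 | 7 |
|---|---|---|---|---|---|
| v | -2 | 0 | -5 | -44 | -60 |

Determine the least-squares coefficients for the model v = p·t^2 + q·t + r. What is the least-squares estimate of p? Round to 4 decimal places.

The normal equations are: 3795·p + 541·q + 99·r = -4562;  541·p + 99·q + 13·r = -688;  99·p + 13·q + 5·r = -111.
Inverting the 3×3 Gram matrix, [p, q, r]ᵀ = [-10219/9800, -15583/9800, 6323/2450]ᵀ.

p = -1.0428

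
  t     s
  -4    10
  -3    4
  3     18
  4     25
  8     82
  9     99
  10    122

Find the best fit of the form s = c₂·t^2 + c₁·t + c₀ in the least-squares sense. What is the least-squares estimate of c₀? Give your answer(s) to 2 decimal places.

Sums needed: Σt^2·t^2 = 21331, Σt^2·t = 2241, Σt^2 = 295, Σt·t = 295, Σt = 27, Σ1 = 7.
For Aᵀs: Σt^2·s = 26225, Σt·s = 2869, Σs = 360.
AᵀA·[c₂, c₁, c₀]ᵀ = Aᵀs becomes [[21331, 2241, 295]; [2241, 295, 27]; [295, 27, 7]]·[c₂, c₁, c₀]ᵀ = [26225, 2869, 360]ᵀ.
Row-reducing yields c₂ = 1667851/1685202, c₁ = 1143863/561734, c₀ = 1571698/842601.

c₀ = 1.87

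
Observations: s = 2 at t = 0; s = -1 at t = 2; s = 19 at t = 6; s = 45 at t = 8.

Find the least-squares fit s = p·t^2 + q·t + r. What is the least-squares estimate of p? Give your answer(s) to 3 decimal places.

From the data, Σt^2·t^2 = 5408, Σt^2·t = 736, Σt^2 = 104, Σt·t = 104, Σt = 16, Σ1 = 4.
And Σt^2·s = 3560, Σt·s = 472, Σs = 65.
MᵀM·[p, q, r]ᵀ = Mᵀs becomes [[5408, 736, 104]; [736, 104, 16]; [104, 16, 4]]·[p, q, r]ᵀ = [3560, 472, 65]ᵀ.
Inverting the 3×3 Gram matrix, [p, q, r]ᵀ = [29/24, -131/30, 23/10]ᵀ.

p = 1.208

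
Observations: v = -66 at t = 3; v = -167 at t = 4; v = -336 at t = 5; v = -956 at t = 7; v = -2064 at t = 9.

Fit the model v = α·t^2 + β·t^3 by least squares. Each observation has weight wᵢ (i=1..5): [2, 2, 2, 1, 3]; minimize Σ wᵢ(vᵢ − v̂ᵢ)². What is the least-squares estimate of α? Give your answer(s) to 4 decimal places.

α = 1.5838

The normal equations are: 24008·α + 202738·β = -571728;  202738·α + 1752872·β = -4950816.
(Σwᵢ·t^2·t^2 = 24008, Σwᵢ·t^2·t^3 = 202738, Σwᵢ·t^3·t^3 = 1752872, Σwᵢ·t^2·v = -571728, Σwᵢ·t^3·v = -4950816.)
det = 24008·1752872 − 202738² = 980254332.
α = ((-571728)·1752872 − 202738·(-4950816))/980254332 = 43125872/27229287; β = (24008·(-4950816) − 202738·(-571728))/980254332 = -81894424/27229287.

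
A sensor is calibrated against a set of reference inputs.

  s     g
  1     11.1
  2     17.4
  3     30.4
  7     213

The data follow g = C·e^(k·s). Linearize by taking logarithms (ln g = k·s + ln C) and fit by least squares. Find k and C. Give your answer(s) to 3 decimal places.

k = 0.495, C = 6.699

With ln gᵢ as the transformed response and sᵢ as the regressor:
Over the data: Σs = 13.0000, Σ(s)² = 63.0000, Σln g = 14.0392, Σs·ln g = 55.8923.
Normal system: [[63.0000, 13.0000]; [13.0000, 4]]·[k, ln C]ᵀ = [55.8923, 14.0392]ᵀ.
Solving (det = 83.0000): k = 0.49470, ln C = 1.90201, so C = exp(1.90201) = 6.69937.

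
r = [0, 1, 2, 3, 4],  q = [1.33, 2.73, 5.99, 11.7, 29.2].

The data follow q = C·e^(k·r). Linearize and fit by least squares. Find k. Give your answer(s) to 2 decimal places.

k = 0.76

With ln qᵢ as the transformed response and rᵢ as the regressor:
AᵀA = [[30.0000, 10.0000]; [10.0000, 5]], rhs = [25.4599, 8.9133]ᵀ  (here Σr = 10.0000, Σ(r)² = 30.0000, Σln q = 8.9133, Σr·ln q = 25.4599).
Solving (det = 50.0000): k = 0.76333, ln C = 0.25601.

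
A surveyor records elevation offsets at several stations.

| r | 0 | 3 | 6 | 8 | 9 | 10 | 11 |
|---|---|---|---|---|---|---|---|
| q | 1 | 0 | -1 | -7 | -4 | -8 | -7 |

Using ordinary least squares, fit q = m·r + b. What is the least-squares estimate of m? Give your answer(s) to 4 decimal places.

m = -0.8428

MᵀM·[m, b]ᵀ = Mᵀq reads: 411·m + 47·b = -255;  47·m + 7·b = -26.
Eliminating b: 7·(row 1) − 47·(row 2) gives 668·m = 7·(-255) − 47·(-26) = -563, so m = -563/668.
Then b = ((-26) − 47·(-563/668))/7 = 1299/668.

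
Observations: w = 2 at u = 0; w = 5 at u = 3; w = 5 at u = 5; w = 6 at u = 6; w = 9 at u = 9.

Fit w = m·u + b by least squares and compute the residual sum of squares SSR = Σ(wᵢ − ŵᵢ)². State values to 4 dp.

SSR = 1.3982

The normal system MᵀM·[m, b]ᵀ = Mᵀw is [[151, 23]; [23, 5]]·[m, b]ᵀ = [157, 27]ᵀ.
det = 151·5 − 23² = 226.
m = (157·5 − 23·27)/226 = 82/113; b = (151·27 − 23·157)/226 = 233/113.
Residuals: -7/113, 86/113, -78/113, -47/113, 46/113; SSR = 158/113.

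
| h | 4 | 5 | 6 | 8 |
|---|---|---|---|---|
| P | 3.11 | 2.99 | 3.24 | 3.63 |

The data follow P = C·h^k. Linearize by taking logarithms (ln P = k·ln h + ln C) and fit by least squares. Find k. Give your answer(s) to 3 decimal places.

Taking logs, ln P = k·ln h + ln C, so regress ln P on ln h.
Sums: Σln h = 6.8669, Σ(ln h)² = 12.0466, Σln P = 4.6947, Σln h·ln P = 8.1229.
Normal system: [[12.0466, 6.8669]; [6.8669, 4]]·[k, ln C]ᵀ = [8.1229, 4.6947]ᵀ.
Δ = 12.0466·4 − (6.8669)² = 1.0316; k = (8.1229·4 − 6.8669·4.6947)/1.0316 = 0.24574, ln C = (12.0466·4.6947 − 6.8669·8.1229)/1.0316 = 0.75181.

k = 0.246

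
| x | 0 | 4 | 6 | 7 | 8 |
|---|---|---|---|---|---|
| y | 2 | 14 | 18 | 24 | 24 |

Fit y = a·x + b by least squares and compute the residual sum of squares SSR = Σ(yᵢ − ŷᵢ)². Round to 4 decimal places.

Compute the Gram sums: Σx·x = 165, Σx = 25, Σ1 = 5.
And Σx·y = 524, Σy = 82.
So MᵀM·[a, b]ᵀ = Mᵀy: [[165, 25]; [25, 5]]·[a, b]ᵀ = [524, 82]ᵀ.
det = 165·5 − 25² = 200.
a = (524·5 − 25·82)/200 = 57/20; b = (165·82 − 25·524)/200 = 43/20.
Residuals: -3/20, 9/20, -5/4, 19/10, -19/20; SSR = 63/10.

SSR = 6.3000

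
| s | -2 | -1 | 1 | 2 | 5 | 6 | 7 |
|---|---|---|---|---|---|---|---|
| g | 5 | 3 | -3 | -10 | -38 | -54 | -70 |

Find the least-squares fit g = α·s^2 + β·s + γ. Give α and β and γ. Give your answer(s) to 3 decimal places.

α = -0.960, β = -3.391, γ = 1.328

From the data, Σs^2·s^2 = 4356, Σs^2·s = 684, Σs^2 = 120, Σs·s = 120, Σs = 18, Σ1 = 7.
For Xᵀg: Σs^2·g = -6344, Σs·g = -1040, Σg = -167.
XᵀX·[α, β, γ]ᵀ = Xᵀg becomes [[4356, 684, 120]; [684, 120, 18]; [120, 18, 7]]·[α, β, γ]ᵀ = [-6344, -1040, -167]ᵀ.
Solving the 3×3 system (Gaussian elimination) gives α = -1141/1188, β = -1343/396, γ = 263/198.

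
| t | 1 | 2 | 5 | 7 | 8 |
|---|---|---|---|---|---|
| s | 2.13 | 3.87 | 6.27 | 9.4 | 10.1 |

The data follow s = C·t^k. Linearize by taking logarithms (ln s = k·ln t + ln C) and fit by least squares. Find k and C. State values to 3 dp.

k = 0.727, C = 2.181

Taking logs, ln s = k·ln t + ln C, so regress ln s on ln t.
Over the data: Σln t = 6.3279, Σ(ln t)² = 11.1814, Σln s = 8.4984, Σln t·ln s = 13.0616.
Normal system: [[11.1814, 6.3279]; [6.3279, 5]]·[k, ln C]ᵀ = [13.0616, 8.4984]ᵀ.
Slope k = (n·Σln t·ln s − Σln t·Σln s)/(n·Σ(ln t)² − (Σln t)²) = (5·13.0616 − 6.3279·8.4984)/15.8642 = 0.72683; ln C = (Σln s − k·Σln t)/n = 0.77981, so C = exp(0.77981) = 2.18106.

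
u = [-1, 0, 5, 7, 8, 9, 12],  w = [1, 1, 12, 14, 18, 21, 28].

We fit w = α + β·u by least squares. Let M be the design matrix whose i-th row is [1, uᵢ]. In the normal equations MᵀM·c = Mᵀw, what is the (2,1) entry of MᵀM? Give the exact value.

Row 2 ↔ basis u, column 1 ↔ basis 1, so (MᵀM)_{2,1} = Σᵢ u = (-1)·(1) + (0)·(1) + (5)·(1) + (7)·(1) + (8)·(1) + (9)·(1) + (12)·(1) = 40.

40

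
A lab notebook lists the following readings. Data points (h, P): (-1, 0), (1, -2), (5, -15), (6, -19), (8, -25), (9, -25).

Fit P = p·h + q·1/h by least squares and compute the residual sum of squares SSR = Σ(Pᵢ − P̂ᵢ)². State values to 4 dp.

SSR = 8.5728

XᵀX·[p, q]ᵀ = XᵀP reads: 208·p + 6·q = -616;  6·p + (271609/129600)·q = -1013/72.
Δ = 208·(271609/129600) − 6² = 3239317/8100.
p = ((-616)·(271609/129600) − 6·(-1013/72))/(3239317/8100) = -19546343/6478634; q = (208·(-1013/72) − 6·(-616))/(3239317/8100) = 6233400/3239317.
Residuals: -7079543/6478634, -5877725/6478634, -1941155/6478634, -3946894/3239317, -3576728/3239317, 12566037/6478634; SSR = 27770111/3239317.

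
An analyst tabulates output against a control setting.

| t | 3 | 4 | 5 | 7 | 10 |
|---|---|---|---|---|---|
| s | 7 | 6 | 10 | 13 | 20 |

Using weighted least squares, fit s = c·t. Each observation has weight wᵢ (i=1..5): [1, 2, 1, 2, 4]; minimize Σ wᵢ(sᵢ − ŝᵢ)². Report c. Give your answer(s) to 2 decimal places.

c = 1.95

Setting ∂/∂c … = 0 gives: 564·c = 1101.
(Σwᵢ·t·t = 564, Σwᵢ·t·s = 1101.)
c = 1101/564 = 1.95213.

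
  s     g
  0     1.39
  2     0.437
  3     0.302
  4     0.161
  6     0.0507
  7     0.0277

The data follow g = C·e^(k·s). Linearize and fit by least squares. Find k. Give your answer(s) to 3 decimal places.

With ln gᵢ as the transformed response and sᵢ as the regressor:
Sums: Σs = 22.0000, Σ(s)² = 114.0000, Σln g = -10.0903, Σs·ln g = -55.5483.
Normal system: [[114.0000, 22.0000]; [22.0000, 6]]·[k, ln C]ᵀ = [-55.5483, -10.0903]ᵀ.
Slope k = (n·Σs·ln g − Σs·Σln g)/(n·Σ(s)² − (Σs)²) = (6·-55.5483 − 22.0000·-10.0903)/200.0000 = -0.55651; ln C = (Σln g − k·Σs)/n = 0.35881.

k = -0.557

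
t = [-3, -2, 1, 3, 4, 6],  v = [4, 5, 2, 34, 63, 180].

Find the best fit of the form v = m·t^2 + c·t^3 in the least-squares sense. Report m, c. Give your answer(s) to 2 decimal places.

m = 2.02, c = 0.50

Entries of AᵀA: Σt^2·t^2 = 1731, Σt^2·t^3 = 8769, Σt^3·t^3 = 52275.
Right-hand side: Σt^2·v = 7852, Σt^3·v = 43684.
Normal equations: [[1731, 8769]; [8769, 52275]]·[m, c]ᵀ = [7852, 43684]ᵀ.
Eliminating c: 52275·(row 1) − 8769·(row 2) gives 13592664·m = 52275·7852 − 8769·43684 = 27398304, so m = 126844/62929.
Then c = (43684 − 8769·(126844/62929))/52275 = 93928/188787.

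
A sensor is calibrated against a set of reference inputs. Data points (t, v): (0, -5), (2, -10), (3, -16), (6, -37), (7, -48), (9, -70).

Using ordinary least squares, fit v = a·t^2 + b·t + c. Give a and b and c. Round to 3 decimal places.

With design matrix A, AᵀA = [[10355, 1323, 179]; [1323, 179, 27]; [179, 27, 6]] and Aᵀv = [-9538, -1256, -186]ᵀ.
Inverting the 3×3 Gram matrix, [a, b, c]ᵀ = [-327/536, -110723/61640, -36338/7705]ᵀ.

a = -0.610, b = -1.796, c = -4.716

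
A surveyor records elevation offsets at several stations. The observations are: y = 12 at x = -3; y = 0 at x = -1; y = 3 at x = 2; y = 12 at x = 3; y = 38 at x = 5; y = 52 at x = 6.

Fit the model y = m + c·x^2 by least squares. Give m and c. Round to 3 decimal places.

The normal equations are: 6·m + 84·c = 117;  84·m + 2100·c = 3050.
det = 6·2100 − 84² = 5544.
m = (117·2100 − 84·3050)/5544 = -125/66; c = (6·3050 − 84·117)/5544 = 353/231.

m = -1.894, c = 1.528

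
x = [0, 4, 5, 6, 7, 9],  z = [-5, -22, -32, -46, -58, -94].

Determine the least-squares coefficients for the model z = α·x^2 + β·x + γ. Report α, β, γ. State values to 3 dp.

From the data, Σx^2·x^2 = 11139, Σx^2·x = 1477, Σx^2 = 207, Σx·x = 207, Σx = 31, Σ1 = 6.
For Aᵀz: Σx^2·z = -13264, Σx·z = -1776, Σz = -257.
Normal equations: [[11139, 1477, 207]; [1477, 207, 31]; [207, 31, 6]]·[α, β, γ]ᵀ = [-13264, -1776, -257]ᵀ.
Row-reducing yields α = -13993/12696, β = 87/4232, γ = -31201/6348.

α = -1.102, β = 0.021, γ = -4.915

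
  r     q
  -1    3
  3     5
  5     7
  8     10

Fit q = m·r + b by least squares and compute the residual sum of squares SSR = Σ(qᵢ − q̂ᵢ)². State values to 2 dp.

SSR = 0.89

Normal-equation sums: Σr·r = 99, Σr = 15, Σ1 = 4.
Right-hand side: Σr·q = 127, Σq = 25.
AᵀA·[m, b]ᵀ = Aᵀq becomes [[99, 15]; [15, 4]]·[m, b]ᵀ = [127, 25]ᵀ.
det = 99·4 − 15² = 171.
m = (127·4 − 15·25)/171 = 7/9; b = (99·25 − 15·127)/171 = 10/3.
Residuals: 4/9, -2/3, -2/9, 4/9; SSR = 8/9.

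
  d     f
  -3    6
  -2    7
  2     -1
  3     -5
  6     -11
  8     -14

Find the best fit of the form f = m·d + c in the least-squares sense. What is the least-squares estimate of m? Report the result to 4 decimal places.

m = -1.9821

Sums needed: Σd·d = 126, Σd = 14, Σ1 = 6.
Moment sums: Σd·f = -227, Σf = -18.
Determinant 126·6 − 14² = 560.
m = ((-227)·6 − 14·(-18))/560 = -111/56; c = (126·(-18) − 14·(-227))/560 = 13/8.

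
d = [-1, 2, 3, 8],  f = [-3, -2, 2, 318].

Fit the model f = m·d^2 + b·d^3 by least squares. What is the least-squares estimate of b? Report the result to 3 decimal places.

b = 0.939

Forming MᵀM = [[4194, 33042]; [33042, 262938]] and Mᵀf = [20359, 162857]ᵀ gives MᵀM·[m, b]ᵀ = Mᵀf.
Δ = 4194·262938 − 33042² = 10988208.
m = (20359·262938 − 33042·162857)/10988208 = -2330521/915684; b = (4194·162857 − 33042·20359)/10988208 = 860015/915684.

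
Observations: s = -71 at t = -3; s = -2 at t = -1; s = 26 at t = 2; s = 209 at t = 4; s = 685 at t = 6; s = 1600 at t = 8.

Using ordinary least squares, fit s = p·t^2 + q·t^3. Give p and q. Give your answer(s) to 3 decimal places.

MᵀM·[p, q]ᵀ = Mᵀs reads: 5746·p + 41356·q = 129867;  41356·p + 313690·q = 982663.
Determinant 5746·313690 − 41356² = 92144004.
p = (129867·313690 − 41356·982663)/92144004 = 49484101/46072002; q = (5746·982663 − 41356·129867)/92144004 = 137800973/46072002.

p = 1.074, q = 2.991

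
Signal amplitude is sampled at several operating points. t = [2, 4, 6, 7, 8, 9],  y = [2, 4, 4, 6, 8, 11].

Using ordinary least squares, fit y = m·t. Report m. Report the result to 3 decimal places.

AᵀA·[m]ᵀ = Aᵀy reads: 250·m = 249.
(Σt·t = 250, Σt·y = 249.)
Hence m = 249 / 250 ≈ 0.996.

m = 0.996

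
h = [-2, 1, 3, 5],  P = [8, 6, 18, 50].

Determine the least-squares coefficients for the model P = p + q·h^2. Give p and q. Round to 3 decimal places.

p = 1.996, q = 1.898

The normal equations are: 4·p + 39·q = 82;  39·p + 723·q = 1450.
(Σ1 = 4, Σh^2 = 39, Σh^2·h^2 = 723, ΣP = 82, Σh^2·P = 1450.)
Determinant 4·723 − 39² = 1371.
p = (82·723 − 39·1450)/1371 = 912/457; q = (4·1450 − 39·82)/1371 = 2602/1371.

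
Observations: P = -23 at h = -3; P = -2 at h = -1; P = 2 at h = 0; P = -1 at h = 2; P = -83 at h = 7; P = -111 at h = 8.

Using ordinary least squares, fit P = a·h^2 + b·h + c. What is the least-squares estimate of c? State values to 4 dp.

From the data, Σh^2·h^2 = 6595, Σh^2·h = 835, Σh^2 = 127, Σh·h = 127, Σh = 13, Σ1 = 6.
Right-hand side: Σh^2·P = -11384, Σh·P = -1400, ΣP = -218.
So AᵀA·[a, b, c]ᵀ = AᵀP: [[6595, 835, 127]; [835, 127, 13]; [127, 13, 6]]·[a, b, c]ᵀ = [-11384, -1400, -218]ᵀ.
Solving the 3×3 system (Gaussian elimination) gives a = -74865/36356, b = 82823/36356, c = 42129/18178.

c = 2.3176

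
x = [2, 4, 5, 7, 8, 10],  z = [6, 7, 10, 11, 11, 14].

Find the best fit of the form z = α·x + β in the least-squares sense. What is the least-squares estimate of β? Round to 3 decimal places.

β = 3.976

AᵀA·[α, β]ᵀ = Aᵀz reads: 258·α + 36·β = 395;  36·α + 6·β = 59.
Determinant 258·6 − 36² = 252.
α = (395·6 − 36·59)/252 = 41/42; β = (258·59 − 36·395)/252 = 167/42.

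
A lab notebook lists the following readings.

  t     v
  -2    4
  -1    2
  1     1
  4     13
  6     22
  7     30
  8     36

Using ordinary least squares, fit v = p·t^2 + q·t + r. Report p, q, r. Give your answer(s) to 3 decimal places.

Normal-equation sums: Σt^2·t^2 = 8067, Σt^2·t = 1127, Σt^2 = 171, Σt·t = 171, Σt = 23, Σ1 = 7.
Moment sums: Σt^2·v = 4793, Σt·v = 673, Σv = 108.
MᵀM·[p, q, r]ᵀ = Mᵀv becomes [[8067, 1127, 171]; [1127, 171, 23]; [171, 23, 7]]·[p, q, r]ᵀ = [4793, 673, 108]ᵀ.
Row-reducing yields p = 22597/45328, q = 17293/45328, r = 45257/22664.

p = 0.499, q = 0.382, r = 1.997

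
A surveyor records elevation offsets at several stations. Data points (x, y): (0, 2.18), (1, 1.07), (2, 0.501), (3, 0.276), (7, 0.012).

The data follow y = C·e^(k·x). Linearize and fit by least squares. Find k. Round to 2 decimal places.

With ln yᵢ as the transformed response and xᵢ as the regressor:
Sums: Σx = 13.0000, Σ(x)² = 63.0000, Σln y = -5.5544, Σx·ln y = -36.1366.
Normal system: [[63.0000, 13.0000]; [13.0000, 5]]·[k, ln C]ᵀ = [-36.1366, -5.5544]ᵀ.
Slope k = (n·Σx·ln y − Σx·Σln y)/(n·Σ(x)² − (Σx)²) = (5·-36.1366 − 13.0000·-5.5544)/146.0000 = -0.74299; ln C = (Σln y − k·Σx)/n = 0.82090.

k = -0.74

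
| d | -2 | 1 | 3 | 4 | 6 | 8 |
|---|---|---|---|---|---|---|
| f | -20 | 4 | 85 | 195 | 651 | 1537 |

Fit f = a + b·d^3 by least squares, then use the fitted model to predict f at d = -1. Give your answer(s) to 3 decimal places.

f̂ = 0.159

With design matrix M, MᵀM = [[6, 812]; [812, 313690]] and Mᵀf = [2452, 942499]ᵀ.
Determinant 6·313690 − 812² = 1222796.
a = (2452·313690 − 812·942499)/1222796 = 964673/305699; b = (6·942499 − 812·2452)/1222796 = 1831985/611398.
At d = -1: f̂ = (964673/305699)·(1) + (1831985/611398)·(-1) = 97361/611398.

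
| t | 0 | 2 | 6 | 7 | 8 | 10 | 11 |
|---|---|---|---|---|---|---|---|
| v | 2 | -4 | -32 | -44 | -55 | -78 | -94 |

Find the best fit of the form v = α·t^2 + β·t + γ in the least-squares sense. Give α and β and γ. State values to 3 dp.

α = -0.564, β = -2.541, γ = 2.531

The normal system XᵀX·[α, β, γ]ᵀ = Xᵀv is [[32450, 3410, 374]; [3410, 374, 44]; [374, 44, 7]]·[α, β, γ]ᵀ = [-26018, -2762, -305]ᵀ.
Solving the 3×3 system (Gaussian elimination) gives α = -397/704, β = -1789/704, γ = 81/32.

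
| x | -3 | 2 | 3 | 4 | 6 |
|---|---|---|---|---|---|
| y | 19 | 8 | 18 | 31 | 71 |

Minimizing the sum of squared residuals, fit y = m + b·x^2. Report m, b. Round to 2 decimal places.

From the data, Σ1 = 5, Σx^2 = 74, Σx^2·x^2 = 1730.
For Mᵀy: Σy = 147, Σx^2·y = 3417.
So MᵀM·[m, b]ᵀ = Mᵀy: [[5, 74]; [74, 1730]]·[m, b]ᵀ = [147, 3417]ᵀ.
Δ = 5·1730 − 74² = 3174.
m = (147·1730 − 74·3417)/3174 = 242/529; b = (5·3417 − 74·147)/3174 = 2069/1058.

m = 0.46, b = 1.96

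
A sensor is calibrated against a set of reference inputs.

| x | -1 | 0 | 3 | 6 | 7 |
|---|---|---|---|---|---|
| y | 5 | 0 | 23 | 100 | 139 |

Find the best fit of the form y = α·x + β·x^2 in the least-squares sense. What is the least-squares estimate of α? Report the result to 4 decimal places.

Sums needed: Σx·x = 95, Σx·x^2 = 585, Σx^2·x^2 = 3779.
And Σx·y = 1637, Σx^2·y = 10623.
Normal equations: [[95, 585]; [585, 3779]]·[α, β]ᵀ = [1637, 10623]ᵀ.
Eliminating β: 3779·(row 1) − 585·(row 2) gives 16780·α = 3779·1637 − 585·10623 = -28232, so α = -7058/4195.
Then β = (10623 − 585·(-7058/4195))/3779 = 2577/839.

α = -1.6825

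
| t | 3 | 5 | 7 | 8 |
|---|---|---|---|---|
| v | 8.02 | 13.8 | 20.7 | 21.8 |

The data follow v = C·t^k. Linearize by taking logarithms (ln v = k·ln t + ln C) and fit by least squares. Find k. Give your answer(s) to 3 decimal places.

Let Y = ln v. Fitting Y = k·ln t + ln C by least squares:
Σln t = 6.7334, Σ(ln t)² = 11.9079, Σln v = 10.8187, Σln t·ln v = 18.8165.
Equations: 11.9079·k + 6.7334·ln C = 18.8165;  6.7334·k + 4·ln C = 10.8187.
Solving (det = 2.2928): k = 1.05533, ln C = 0.92817.

k = 1.055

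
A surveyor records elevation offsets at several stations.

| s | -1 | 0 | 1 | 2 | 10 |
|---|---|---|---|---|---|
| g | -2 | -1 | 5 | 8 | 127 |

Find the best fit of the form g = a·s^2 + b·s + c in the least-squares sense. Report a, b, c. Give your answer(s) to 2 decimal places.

a = 1.01, b = 2.63, c = -0.33

Compute the Gram sums: Σs^2·s^2 = 10018, Σs^2·s = 1008, Σs^2 = 106, Σs·s = 106, Σs = 12, Σ1 = 5.
And Σs^2·g = 12735, Σs·g = 1293, Σg = 137.
Solving the 3×3 system (Gaussian elimination) gives a = 80753/79982, b = 210663/79982, c = -13024/39991.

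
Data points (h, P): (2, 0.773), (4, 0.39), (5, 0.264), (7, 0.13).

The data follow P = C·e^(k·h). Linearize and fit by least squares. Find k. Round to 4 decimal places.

Let Y = ln P. Fitting Y = k·h + ln C by least squares:
Σh = 18.0000, Σ(h)² = 94.0000, Σln P = -4.5711, Σh·ln P = -25.2220.
Normal system: [[94.0000, 18.0000]; [18.0000, 4]]·[k, ln C]ᵀ = [-25.2220, -4.5711]ᵀ.
Δ = 94.0000·4 − (18.0000)² = 52.0000; k = (-25.2220·4 − 18.0000·-4.5711)/52.0000 = -0.35784, ln C = (94.0000·-4.5711 − 18.0000·-25.2220)/52.0000 = 0.46752.

k = -0.3578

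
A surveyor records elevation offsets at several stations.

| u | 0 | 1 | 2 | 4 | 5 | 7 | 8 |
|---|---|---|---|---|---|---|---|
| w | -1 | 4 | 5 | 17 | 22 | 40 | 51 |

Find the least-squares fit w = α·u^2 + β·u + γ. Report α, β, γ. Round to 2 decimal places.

α = 0.57, β = 1.75, γ = -0.04

The normal system AᵀA·[α, β, γ]ᵀ = Aᵀw is [[7395, 1053, 159]; [1053, 159, 27]; [159, 27, 7]]·[α, β, γ]ᵀ = [6070, 880, 138]ᵀ.
Row-reducing yields α = 4745/8283, β = 14468/8283, γ = -97/2761.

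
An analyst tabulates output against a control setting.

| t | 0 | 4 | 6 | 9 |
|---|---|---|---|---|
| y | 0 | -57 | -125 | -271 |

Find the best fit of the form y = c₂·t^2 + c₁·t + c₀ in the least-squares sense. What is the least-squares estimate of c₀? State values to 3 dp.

c₀ = 0.125

Sums needed: Σt^2·t^2 = 8113, Σt^2·t = 1009, Σt^2 = 133, Σt·t = 133, Σt = 19, Σ1 = 4.
And Σt^2·y = -27363, Σt·y = -3417, Σy = -453.
Normal equations: [[8113, 1009, 133]; [1009, 133, 19]; [133, 19, 4]]·[c₂, c₁, c₀]ᵀ = [-27363, -3417, -453]ᵀ.
Solving the 3×3 system (Gaussian elimination) gives c₂ = -10787/3436, c₁ = -6503/3436, c₀ = 215/1718.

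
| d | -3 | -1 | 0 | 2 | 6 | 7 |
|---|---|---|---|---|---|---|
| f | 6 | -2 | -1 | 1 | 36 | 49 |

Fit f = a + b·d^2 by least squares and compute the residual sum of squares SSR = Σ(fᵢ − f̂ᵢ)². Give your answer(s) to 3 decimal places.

SSR = 4.334

Compute the Gram sums: Σ1 = 6, Σd^2 = 99, Σd^2·d^2 = 3795.
For Xᵀf: Σf = 89, Σd^2·f = 3753.
det = 6·3795 − 99² = 12969.
a = (89·3795 − 99·3753)/12969 = -1024/393; b = (6·3753 − 99·89)/12969 = 1523/1441.
Residuals: -3919/4323, -1951/4323, 631/393, -2689/4323, 2408/4323, -790/4323; SSR = 18736/4323.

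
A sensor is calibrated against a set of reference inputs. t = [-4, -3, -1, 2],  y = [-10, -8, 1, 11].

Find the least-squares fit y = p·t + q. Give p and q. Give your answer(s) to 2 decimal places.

Forming XᵀX = [[30, -6]; [-6, 4]] and Xᵀy = [85, -6]ᵀ gives XᵀX·[p, q]ᵀ = Xᵀy.
Eliminating q: 4·(row 1) − (-6)·(row 2) gives 84·p = 4·85 − (-6)·(-6) = 304, so p = 76/21.
Then q = ((-6) − (-6)·(76/21))/4 = 55/14.

p = 3.62, q = 3.93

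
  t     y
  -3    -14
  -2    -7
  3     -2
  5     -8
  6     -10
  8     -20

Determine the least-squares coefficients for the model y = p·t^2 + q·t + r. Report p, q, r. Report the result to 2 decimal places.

Sums needed: Σt^2·t^2 = 6195, Σt^2·t = 845, Σt^2 = 147, Σt·t = 147, Σt = 17, Σ1 = 6.
Moment sums: Σt^2·y = -2012, Σt·y = -210, Σy = -61.
So MᵀM·[p, q, r]ᵀ = Mᵀy: [[6195, 845, 147]; [845, 147, 17]; [147, 17, 6]]·[p, q, r]ᵀ = [-2012, -210, -61]ᵀ.
Row-reducing yields p = -105661/218136, q = 125357/72712, r = -173639/54534.

p = -0.48, q = 1.72, r = -3.18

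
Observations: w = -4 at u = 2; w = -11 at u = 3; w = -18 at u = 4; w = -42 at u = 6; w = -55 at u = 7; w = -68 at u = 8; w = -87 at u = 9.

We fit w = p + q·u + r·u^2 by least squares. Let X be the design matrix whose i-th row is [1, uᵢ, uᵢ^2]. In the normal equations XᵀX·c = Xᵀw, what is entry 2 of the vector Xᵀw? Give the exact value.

-2077

Entry 2 ↔ basis u, so (Xᵀw)_{2} = Σᵢ (u)·wᵢ = (2)·(-4) + (3)·(-11) + (4)·(-18) + (6)·(-42) + (7)·(-55) + (8)·(-68) + (9)·(-87) = -2077.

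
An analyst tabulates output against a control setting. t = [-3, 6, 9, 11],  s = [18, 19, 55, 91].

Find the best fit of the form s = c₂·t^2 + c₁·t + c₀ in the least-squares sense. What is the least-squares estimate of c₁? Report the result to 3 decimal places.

c₁ = -3.006

MᵀM·[c₂, c₁, c₀]ᵀ = Mᵀs reads: 22579·c₂ + 2249·c₁ + 247·c₀ = 16312;  2249·c₂ + 247·c₁ + 23·c₀ = 1556;  247·c₂ + 23·c₁ + 4·c₀ = 183.
(Σt^2·t^2 = 22579, Σt^2·t = 2249, Σt^2 = 247, Σt·t = 247, Σt = 23, Σ1 = 4, Σt^2·s = 16312, Σt·s = 1556, Σs = 183.)
Inverting the 3×3 Gram matrix, [c₂, c₁, c₀]ᵀ = [6181/6036, -308425/102612, -3427/17102]ᵀ.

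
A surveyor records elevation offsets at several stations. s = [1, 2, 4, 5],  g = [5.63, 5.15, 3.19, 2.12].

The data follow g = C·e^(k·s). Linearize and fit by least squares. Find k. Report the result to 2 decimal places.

k = -0.24

Linearized form: ln g = k·s + ln C. From the 4 transformed points,
AᵀA = [[46.0000, 12.0000]; [12.0000, 4]], rhs = [13.4033, 5.2785]ᵀ  (here Σs = 12.0000, Σ(s)² = 46.0000, Σln g = 5.2785, Σs·ln g = 13.4033).
Solving (det = 40.0000): k = -0.24324, ln C = 2.04934.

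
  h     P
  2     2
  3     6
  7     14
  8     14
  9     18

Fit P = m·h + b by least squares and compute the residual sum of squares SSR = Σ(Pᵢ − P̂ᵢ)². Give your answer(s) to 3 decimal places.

SSR = 4.536

From the data, Σh·h = 207, Σh = 29, Σ1 = 5.
Right-hand side: Σh·P = 394, ΣP = 54.
Eliminating b: 5·(row 1) − 29·(row 2) gives 194·m = 5·394 − 29·54 = 404, so m = 202/97.
Then b = (54 − 29·(202/97))/5 = -124/97.
Residuals: -86/97, 100/97, 68/97, -134/97, 52/97; SSR = 440/97.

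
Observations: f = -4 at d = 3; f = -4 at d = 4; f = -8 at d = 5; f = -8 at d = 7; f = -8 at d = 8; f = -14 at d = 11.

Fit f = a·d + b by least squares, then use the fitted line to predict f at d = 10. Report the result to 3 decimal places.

From the data, Σd·d = 284, Σd = 38, Σ1 = 6.
For Mᵀf: Σd·f = -342, Σf = -46.
MᵀM·[a, b]ᵀ = Mᵀf becomes [[284, 38]; [38, 6]]·[a, b]ᵀ = [-342, -46]ᵀ.
Eliminating b: 6·(row 1) − 38·(row 2) gives 260·a = 6·(-342) − 38·(-46) = -304, so a = -76/65.
Then b = ((-46) − 38·(-76/65))/6 = -17/65.
At d = 10: f̂ = (-76/65)·(10) + (-17/65)·(1) = -777/65.

f̂ = -11.954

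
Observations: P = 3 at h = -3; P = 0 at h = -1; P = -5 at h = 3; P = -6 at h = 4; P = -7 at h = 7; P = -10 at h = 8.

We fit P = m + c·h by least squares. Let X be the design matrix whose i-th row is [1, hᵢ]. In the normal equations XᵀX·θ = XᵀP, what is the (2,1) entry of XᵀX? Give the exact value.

Row 2 ↔ basis h, column 1 ↔ basis 1, so (XᵀX)_{2,1} = Σᵢ h = (-3)·(1) + (-1)·(1) + (3)·(1) + (4)·(1) + (7)·(1) + (8)·(1) = 18.

18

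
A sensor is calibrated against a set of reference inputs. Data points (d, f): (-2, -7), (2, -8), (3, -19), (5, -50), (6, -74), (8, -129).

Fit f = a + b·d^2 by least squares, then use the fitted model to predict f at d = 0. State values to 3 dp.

Setting ∂/∂a … = 0 gives: 6·a + 142·b = -287;  142·a + 6130·b = -12401.
(Σ1 = 6, Σd^2 = 142, Σd^2·d^2 = 6130, Σf = -287, Σd^2·f = -12401.)
Δ = 6·6130 − 142² = 16616.
a = ((-287)·6130 − 142·(-12401))/16616 = 204/2077; b = (6·(-12401) − 142·(-287))/16616 = -8413/4154.
At d = 0: f̂ = (204/2077)·(1) + (-8413/4154)·(0) = 204/2077.

f̂ = 0.098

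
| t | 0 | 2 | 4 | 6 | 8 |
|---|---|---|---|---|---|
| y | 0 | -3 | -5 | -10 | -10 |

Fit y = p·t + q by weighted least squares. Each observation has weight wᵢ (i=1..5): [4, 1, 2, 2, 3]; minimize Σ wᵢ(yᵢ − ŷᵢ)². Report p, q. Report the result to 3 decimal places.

Normal-equation sums: Σwᵢ·t·t = 300, Σwᵢ·t = 46, Σwᵢ·1 = 12.
Right-hand side: Σwᵢ·t·y = -406, Σwᵢ·y = -63.
AᵀWA·[p, q]ᵀ = AᵀWy becomes [[300, 46]; [46, 12]]·[p, q]ᵀ = [-406, -63]ᵀ.
Eliminating q: 12·(row 1) − 46·(row 2) gives 1484·p = 12·(-406) − 46·(-63) = -1974, so p = -141/106.
Then q = ((-63) − 46·(-141/106))/12 = -8/53.

p = -1.330, q = -0.151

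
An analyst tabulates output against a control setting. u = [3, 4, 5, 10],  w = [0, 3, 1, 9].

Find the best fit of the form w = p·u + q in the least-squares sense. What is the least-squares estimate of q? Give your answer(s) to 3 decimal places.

q = -3.483

The normal system XᵀX·[p, q]ᵀ = Xᵀw is [[150, 22]; [22, 4]]·[p, q]ᵀ = [107, 13]ᵀ.
det = 150·4 − 22² = 116.
p = (107·4 − 22·13)/116 = 71/58; q = (150·13 − 22·107)/116 = -101/29.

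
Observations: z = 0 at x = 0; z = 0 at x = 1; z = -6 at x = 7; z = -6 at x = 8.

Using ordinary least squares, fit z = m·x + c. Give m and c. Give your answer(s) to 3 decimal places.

MᵀM·[m, c]ᵀ = Mᵀz reads: 114·m + 16·c = -90;  16·m + 4·c = -12.
det = 114·4 − 16² = 200.
m = ((-90)·4 − 16·(-12))/200 = -21/25; c = (114·(-12) − 16·(-90))/200 = 9/25.

m = -0.840, c = 0.360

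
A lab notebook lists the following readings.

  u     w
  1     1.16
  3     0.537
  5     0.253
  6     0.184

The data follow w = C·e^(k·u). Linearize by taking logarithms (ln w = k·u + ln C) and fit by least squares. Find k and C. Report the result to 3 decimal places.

k = -0.371, C = 1.657

Let Y = ln w. Fitting Y = k·u + ln C by least squares:
Σu = 15.0000, Σ(u)² = 71.0000, Σln w = -3.5405, Σu·ln w = -18.7456.
Equations: 71.0000·k + 15.0000·ln C = -18.7456;  15.0000·k + 4·ln C = -3.5405.
Solving (det = 59.0000): k = -0.37076, ln C = 0.50520, so C = exp(0.50520) = 1.65732.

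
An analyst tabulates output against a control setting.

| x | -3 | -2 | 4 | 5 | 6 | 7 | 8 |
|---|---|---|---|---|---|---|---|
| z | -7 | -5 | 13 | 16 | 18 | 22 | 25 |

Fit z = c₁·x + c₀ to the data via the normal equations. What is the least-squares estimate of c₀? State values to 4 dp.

With design matrix M, MᵀM = [[203, 25]; [25, 7]] and Mᵀz = [625, 82]ᵀ.
Δ = 203·7 − 25² = 796.
c₁ = (625·7 − 25·82)/796 = 2325/796; c₀ = (203·82 − 25·625)/796 = 1021/796.

c₀ = 1.2827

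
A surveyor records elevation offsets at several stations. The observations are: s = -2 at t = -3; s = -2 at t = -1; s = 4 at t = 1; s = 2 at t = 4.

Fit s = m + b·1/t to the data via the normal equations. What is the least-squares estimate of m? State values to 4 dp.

m = 0.5691

Compute the Gram sums: Σ1 = 4, Σ1/t = -1/12, Σ1/t·1/t = 313/144.
Right-hand side: Σs = 2, Σ1/t·s = 43/6.
Δ = 4·(313/144) − (-1/12)² = 139/16.
m = (2·(313/144) − (-1/12)·(43/6))/(139/16) = 712/1251; b = (4·(43/6) − (-1/12)·2)/(139/16) = 1384/417.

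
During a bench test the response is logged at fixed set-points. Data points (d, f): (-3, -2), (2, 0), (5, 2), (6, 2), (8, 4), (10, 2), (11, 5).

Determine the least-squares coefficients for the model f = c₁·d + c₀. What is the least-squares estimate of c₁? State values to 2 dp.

c₁ = 0.44

With design matrix M, MᵀM = [[359, 39]; [39, 7]] and Mᵀf = [135, 13]ᵀ.
Eliminating c₀: 7·(row 1) − 39·(row 2) gives 992·c₁ = 7·135 − 39·13 = 438, so c₁ = 219/496.
Then c₀ = (13 − 39·(219/496))/7 = -299/496.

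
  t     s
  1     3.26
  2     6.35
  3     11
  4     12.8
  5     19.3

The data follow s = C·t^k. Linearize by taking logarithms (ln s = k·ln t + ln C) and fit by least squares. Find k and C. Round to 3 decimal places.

k = 1.078, C = 3.176

Taking logs, ln s = k·ln t + ln C, so regress ln s on ln t.
Sums: Σln t = 4.7875, Σ(ln t)² = 6.1995, Σln s = 10.9376, Σln t·ln s = 12.2140.
Normal system: [[6.1995, 4.7875]; [4.7875, 5]]·[k, ln C]ᵀ = [12.2140, 10.9376]ᵀ.
Δ = 6.1995·5 − (4.7875)² = 8.0774; k = (12.2140·5 − 4.7875·10.9376)/8.0774 = 1.07784, ln C = (6.1995·10.9376 − 4.7875·12.2140)/8.0774 = 1.15550, so C = exp(1.15550) = 3.17560.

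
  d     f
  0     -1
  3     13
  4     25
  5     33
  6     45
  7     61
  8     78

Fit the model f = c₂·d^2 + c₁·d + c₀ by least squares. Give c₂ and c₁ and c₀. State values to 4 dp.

Sums needed: Σd^2·d^2 = 8755, Σd^2·d = 1287, Σd^2 = 199, Σd·d = 199, Σd = 33, Σ1 = 7.
And Σd^2·f = 10943, Σd·f = 1625, Σf = 254.
XᵀX·[c₂, c₁, c₀]ᵀ = Xᵀf becomes [[8755, 1287, 199]; [1287, 199, 33]; [199, 33, 7]]·[c₂, c₁, c₀]ᵀ = [10943, 1625, 254]ᵀ.
Solving the 3×3 system (Gaussian elimination) gives c₂ = 2081/2138, c₁ = 4333/2138, c₀ = -1004/1069.

c₂ = 0.9733, c₁ = 2.0267, c₀ = -0.9392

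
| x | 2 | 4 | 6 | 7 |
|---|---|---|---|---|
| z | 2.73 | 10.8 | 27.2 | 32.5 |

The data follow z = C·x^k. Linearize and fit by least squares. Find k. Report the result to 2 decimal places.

Linearized form: ln z = k·ln x + ln C. From the 4 transformed points,
XᵀX = [[9.3992, 5.8171]; [5.8171, 4]], rhs = [16.6876, 10.1683]ᵀ  (here Σln x = 5.8171, Σ(ln x)² = 9.3992, Σln z = 10.1683, Σln x·ln z = 16.6876).
Δ = 9.3992·4 − (5.8171)² = 3.7582; k = (16.6876·4 − 5.8171·10.1683)/3.7582 = 2.02237, ln C = (9.3992·10.1683 − 5.8171·16.6876)/3.7582 = -0.39901.

k = 2.02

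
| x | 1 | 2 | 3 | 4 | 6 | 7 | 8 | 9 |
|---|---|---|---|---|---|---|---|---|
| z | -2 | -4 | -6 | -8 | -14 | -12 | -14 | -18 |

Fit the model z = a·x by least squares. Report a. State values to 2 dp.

a = -1.93

MᵀM·[a]ᵀ = Mᵀz reads: 260·a = -502.
(Σx·x = 260, Σx·z = -502.)
Hence a = -502 / 260 ≈ -1.93077.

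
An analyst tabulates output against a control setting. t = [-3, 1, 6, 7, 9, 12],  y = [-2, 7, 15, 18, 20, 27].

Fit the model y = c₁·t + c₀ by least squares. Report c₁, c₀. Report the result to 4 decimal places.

The normal equations are: 320·c₁ + 32·c₀ = 733;  32·c₁ + 6·c₀ = 85.
Eliminating c₀: 6·(row 1) − 32·(row 2) gives 896·c₁ = 6·733 − 32·85 = 1678, so c₁ = 839/448.
Then c₀ = (85 − 32·(839/448))/6 = 117/28.

c₁ = 1.8728, c₀ = 4.1786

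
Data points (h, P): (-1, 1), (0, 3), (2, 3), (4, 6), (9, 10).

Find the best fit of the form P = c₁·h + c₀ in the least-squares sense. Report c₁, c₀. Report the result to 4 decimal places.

With design matrix M, MᵀM = [[102, 14]; [14, 5]] and MᵀP = [119, 23]ᵀ.
Δ = 102·5 − 14² = 314.
c₁ = (119·5 − 14·23)/314 = 273/314; c₀ = (102·23 − 14·119)/314 = 340/157.

c₁ = 0.8694, c₀ = 2.1656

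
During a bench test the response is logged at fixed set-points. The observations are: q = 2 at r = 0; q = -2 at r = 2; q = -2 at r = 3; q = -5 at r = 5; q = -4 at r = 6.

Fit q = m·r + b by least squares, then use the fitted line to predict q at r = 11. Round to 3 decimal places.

Setting ∂/∂m … = 0 gives: 74·m + 16·b = -59;  16·m + 5·b = -11.
(Σr·r = 74, Σr = 16, Σ1 = 5, Σr·q = -59, Σq = -11.)
Eliminating b: 5·(row 1) − 16·(row 2) gives 114·m = 5·(-59) − 16·(-11) = -119, so m = -119/114.
Then b = ((-11) − 16·(-119/114))/5 = 65/57.
At r = 11: q̂ = (-119/114)·(11) + (65/57)·(1) = -393/38.

q̂ = -10.342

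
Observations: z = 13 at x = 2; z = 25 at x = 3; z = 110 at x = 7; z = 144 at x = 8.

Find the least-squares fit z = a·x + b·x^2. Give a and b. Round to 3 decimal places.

Entries of AᵀA: Σx·x = 126, Σx·x^2 = 890, Σx^2·x^2 = 6594.
Right-hand side: Σx·z = 2023, Σx^2·z = 14883.
Normal equations: [[126, 890]; [890, 6594]]·[a, b]ᵀ = [2023, 14883]ᵀ.
Eliminating b: 6594·(row 1) − 890·(row 2) gives 38744·a = 6594·2023 − 890·14883 = 93792, so a = 11724/4843.
Then b = (14883 − 890·(11724/4843))/6594 = 18697/9686.

a = 2.421, b = 1.930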